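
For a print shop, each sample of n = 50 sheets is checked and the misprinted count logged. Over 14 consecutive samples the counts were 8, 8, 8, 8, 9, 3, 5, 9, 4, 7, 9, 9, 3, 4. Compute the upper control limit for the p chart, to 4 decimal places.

p̄ = Σdᵢ / (k·n) = 94 / (14 × 50) = 0.13429
UCL = p̄ + 3·√(p̄(1−p̄)/n) = 0.13429 + 3 × √(0.13429×0.86571/50) = 0.13429 + 3 × 0.04822 = 0.27894

0.2789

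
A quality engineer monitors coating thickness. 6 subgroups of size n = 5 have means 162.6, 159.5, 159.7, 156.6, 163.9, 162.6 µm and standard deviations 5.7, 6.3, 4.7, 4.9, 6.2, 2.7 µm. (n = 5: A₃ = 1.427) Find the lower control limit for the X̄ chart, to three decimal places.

X̄̄ = (162.6 + 159.5 + 159.7 + 156.6 + 163.9 + 162.6) / 6 = 160.8167
s̄ = (5.7 + 6.3 + 4.7 + 4.9 + 6.2 + 2.7) / 6 = 5.0833
LCL = X̄̄ − A₃·s̄ = 160.8167 − 1.427 × 5.0833 = 153.5627

153.563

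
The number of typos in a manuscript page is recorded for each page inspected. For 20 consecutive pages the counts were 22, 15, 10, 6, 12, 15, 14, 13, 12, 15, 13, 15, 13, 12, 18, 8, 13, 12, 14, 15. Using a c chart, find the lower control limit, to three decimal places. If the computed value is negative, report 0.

2.389

c̄ = (22 + 15 + 10 + 6 + 12 + 15 + 14 + 13 + 12 + 15 + 13 + 15 + 13 + 12 + 18 + 8 + 13 + 12 + 14 + 15) / 20 = 267 / 20 = 13.3500
LCL = c̄ − 3√c̄ = 13.3500 − 3 × 3.6538 = 2.3887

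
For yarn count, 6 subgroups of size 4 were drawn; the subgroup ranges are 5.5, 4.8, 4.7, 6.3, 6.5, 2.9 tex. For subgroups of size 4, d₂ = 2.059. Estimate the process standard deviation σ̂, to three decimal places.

2.485

R̄ = (5.5 + 4.8 + 4.7 + 6.3 + 6.5 + 2.9) / 6 = 5.1167
σ̂ = R̄ / d₂ = 5.1167 / 2.059 = 2.4850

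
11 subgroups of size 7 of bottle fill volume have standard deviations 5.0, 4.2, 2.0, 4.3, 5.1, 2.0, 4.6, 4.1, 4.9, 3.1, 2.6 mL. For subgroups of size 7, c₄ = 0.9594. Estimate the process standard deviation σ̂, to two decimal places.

s̄ = (5.0 + 4.2 + 2.0 + 4.3 + 5.1 + 2.0 + 4.6 + 4.1 + 4.9 + 3.1 + 2.6) / 11 = 3.8091
σ̂ = s̄ / c₄ = 3.8091 / 0.9594 = 3.9703

3.97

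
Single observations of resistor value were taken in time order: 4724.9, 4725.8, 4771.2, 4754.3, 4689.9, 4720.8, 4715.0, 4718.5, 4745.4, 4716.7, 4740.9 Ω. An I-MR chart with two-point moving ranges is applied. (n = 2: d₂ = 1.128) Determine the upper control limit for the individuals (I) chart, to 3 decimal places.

4795.251

X̄ = (4724.9 + 4725.8 + 4771.2 + 4754.3 + 4689.9 + 4720.8 + 4715.0 + 4718.5 + 4745.4 + 4716.7 + 4740.9) / 11 = 4729.4000
Moving ranges: 0.9, 45.4, 16.9, 64.4, 30.9, 5.8, 3.5, 26.9, 28.7, 24.2; M̄R̄ = 247.6000 / 10 = 24.7600
UCL = X̄ + 3·M̄R̄/d₂ = 4729.4000 + 3 × 24.7600 / 1.128 = 4795.2511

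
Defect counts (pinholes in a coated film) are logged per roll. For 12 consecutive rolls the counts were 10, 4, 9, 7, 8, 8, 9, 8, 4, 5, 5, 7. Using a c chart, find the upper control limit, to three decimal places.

14.937

c̄ = (10 + 4 + 9 + 7 + 8 + 8 + 9 + 8 + 4 + 5 + 5 + 7) / 12 = 84 / 12 = 7.0000
UCL = c̄ + 3√c̄ = 7.0000 + 3 × √7.0000 = 7.0000 + 3 × 2.6458 = 14.9373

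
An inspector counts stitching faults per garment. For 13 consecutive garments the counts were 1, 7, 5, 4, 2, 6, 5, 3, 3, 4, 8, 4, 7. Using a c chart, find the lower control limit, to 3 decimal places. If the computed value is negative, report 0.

c̄ = (1 + 7 + 5 + 4 + 2 + 6 + 5 + 3 + 3 + 4 + 8 + 4 + 7) / 13 = 59 / 13 = 4.5385
LCL = c̄ − 3√c̄ = 4.5385 − 3 × 2.1304 = -1.8526 → 0 (cannot be negative)

0.000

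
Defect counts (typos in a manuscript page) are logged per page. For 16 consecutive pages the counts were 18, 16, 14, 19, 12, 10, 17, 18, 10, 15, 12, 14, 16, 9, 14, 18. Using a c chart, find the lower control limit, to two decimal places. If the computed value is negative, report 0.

c̄ = (18 + 16 + 14 + 19 + 12 + 10 + 17 + 18 + 10 + 15 + 12 + 14 + 16 + 9 + 14 + 18) / 16 = 232 / 16 = 14.5000
LCL = c̄ − 3√c̄ = 14.5000 − 3 × 3.8079 = 3.0763

3.08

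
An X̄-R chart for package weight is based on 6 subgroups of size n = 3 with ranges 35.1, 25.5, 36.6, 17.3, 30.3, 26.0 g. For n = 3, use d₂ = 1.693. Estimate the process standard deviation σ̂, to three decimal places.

16.814

R̄ = (35.1 + 25.5 + 36.6 + 17.3 + 30.3 + 26.0) / 6 = 28.4667
σ̂ = R̄ / d₂ = 28.4667 / 1.693 = 16.8143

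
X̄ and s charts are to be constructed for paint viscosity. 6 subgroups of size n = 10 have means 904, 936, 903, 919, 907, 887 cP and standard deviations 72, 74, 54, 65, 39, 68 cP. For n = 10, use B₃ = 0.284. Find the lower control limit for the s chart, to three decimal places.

17.608

s̄ = (72 + 74 + 54 + 65 + 39 + 68) / 6 = 62.0000
LCL_s = B₃·s̄ = 0.284 × 62.0000 = 17.6080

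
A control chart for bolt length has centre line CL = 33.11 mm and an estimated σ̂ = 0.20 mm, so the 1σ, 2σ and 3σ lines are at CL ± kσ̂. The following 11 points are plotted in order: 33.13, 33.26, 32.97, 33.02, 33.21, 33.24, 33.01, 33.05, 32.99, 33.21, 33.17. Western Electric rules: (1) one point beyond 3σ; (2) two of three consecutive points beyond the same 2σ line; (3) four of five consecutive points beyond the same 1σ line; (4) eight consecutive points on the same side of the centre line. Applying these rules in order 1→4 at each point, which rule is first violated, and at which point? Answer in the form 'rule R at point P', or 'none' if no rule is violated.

Zone of each point (C = within 1σ̂, B = 1σ̂–2σ̂, A = 2σ̂–3σ̂, * = beyond 3σ̂; sign = side of CL): 1:+C, 2:+C, 3:-C, 4:-C, 5:+C, 6:+C, 7:-C, 8:-C, 9:-C, 10:+C, 11:+C
No rule fires across all 11 points.

none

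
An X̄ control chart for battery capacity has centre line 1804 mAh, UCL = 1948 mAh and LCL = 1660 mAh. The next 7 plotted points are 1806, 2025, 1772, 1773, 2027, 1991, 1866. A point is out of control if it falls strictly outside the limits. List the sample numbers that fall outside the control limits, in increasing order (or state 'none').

2, 5, 6

Compare each point to [1660, 1948]: sample 2 = 2025 > UCL; sample 5 = 2027 > UCL; sample 6 = 1991 > UCL.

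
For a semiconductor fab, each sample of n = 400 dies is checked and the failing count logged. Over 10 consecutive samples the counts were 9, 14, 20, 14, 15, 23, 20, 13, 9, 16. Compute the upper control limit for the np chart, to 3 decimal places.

p̄ = Σdᵢ / (k·n) = 153 / (10 × 400) = 0.03825
UCL = np̄ + 3·√(np̄(1−p̄)) = 15.3000 + 3 × √(15.3000×0.96175) = 15.3000 + 3 × 3.8360 = 26.8080

26.808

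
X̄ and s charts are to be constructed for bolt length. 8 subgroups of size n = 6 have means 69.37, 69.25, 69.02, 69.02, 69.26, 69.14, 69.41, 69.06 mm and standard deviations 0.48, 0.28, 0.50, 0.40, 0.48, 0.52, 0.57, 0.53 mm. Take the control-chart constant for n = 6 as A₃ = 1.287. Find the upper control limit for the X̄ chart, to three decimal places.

69.796

X̄̄ = (69.37 + 69.25 + 69.02 + 69.02 + 69.26 + 69.14 + 69.41 + 69.06) / 8 = 69.1912
s̄ = (0.48 + 0.28 + 0.50 + 0.40 + 0.48 + 0.52 + 0.57 + 0.53) / 8 = 0.4700
UCL = X̄̄ + A₃·s̄ = 69.1912 + 1.287 × 0.4700 = 69.7961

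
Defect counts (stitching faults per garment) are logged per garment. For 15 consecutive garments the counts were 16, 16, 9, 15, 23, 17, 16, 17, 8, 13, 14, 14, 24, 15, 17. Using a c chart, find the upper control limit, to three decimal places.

27.449

c̄ = (16 + 16 + 9 + 15 + 23 + 17 + 16 + 17 + 8 + 13 + 14 + 14 + 24 + 15 + 17) / 15 = 234 / 15 = 15.6000
UCL = c̄ + 3√c̄ = 15.6000 + 3 × √15.6000 = 15.6000 + 3 × 3.9497 = 27.4491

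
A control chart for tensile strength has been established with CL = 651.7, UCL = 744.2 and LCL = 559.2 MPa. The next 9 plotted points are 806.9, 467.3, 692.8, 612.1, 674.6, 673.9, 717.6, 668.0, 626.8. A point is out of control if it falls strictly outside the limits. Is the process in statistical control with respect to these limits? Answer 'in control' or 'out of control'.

out of control

Compare each point to [559.2, 744.2]: sample 1 = 806.9 > UCL; sample 2 = 467.3 < LCL.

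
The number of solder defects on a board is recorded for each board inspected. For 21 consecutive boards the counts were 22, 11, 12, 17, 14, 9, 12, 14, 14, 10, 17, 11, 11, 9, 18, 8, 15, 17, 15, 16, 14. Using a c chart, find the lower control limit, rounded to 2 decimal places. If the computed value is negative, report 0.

2.55

c̄ = (22 + 11 + 12 + 17 + 14 + 9 + 12 + 14 + 14 + 10 + 17 + 11 + 11 + 9 + 18 + 8 + 15 + 17 + 15 + 16 + 14) / 21 = 286 / 21 = 13.6190
LCL = c̄ − 3√c̄ = 13.6190 − 3 × 3.6904 = 2.5478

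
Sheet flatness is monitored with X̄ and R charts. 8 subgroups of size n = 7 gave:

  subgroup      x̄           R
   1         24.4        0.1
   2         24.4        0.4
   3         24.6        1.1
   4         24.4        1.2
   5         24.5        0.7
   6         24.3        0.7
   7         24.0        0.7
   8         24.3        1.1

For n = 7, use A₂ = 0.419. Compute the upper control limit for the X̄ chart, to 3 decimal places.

X̄̄ = (24.4 + 24.4 + 24.6 + 24.4 + 24.5 + 24.3 + 24.0 + 24.3) / 8 = 194.9000 / 8 = 24.3625
R̄ = (0.1 + 0.4 + 1.1 + 1.2 + 0.7 + 0.7 + 0.7 + 1.1) / 8 = 6.0000 / 8 = 0.7500
UCL = X̄̄ + A₂·R̄ = 24.3625 + 0.419 × 0.7500 = 24.6768

24.677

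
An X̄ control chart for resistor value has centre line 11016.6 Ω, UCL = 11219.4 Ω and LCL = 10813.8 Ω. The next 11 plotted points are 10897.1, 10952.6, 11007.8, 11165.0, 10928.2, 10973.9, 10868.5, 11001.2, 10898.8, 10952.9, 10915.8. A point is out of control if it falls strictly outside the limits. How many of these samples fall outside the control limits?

0

All 11 points lie within [10813.8, 11219.4].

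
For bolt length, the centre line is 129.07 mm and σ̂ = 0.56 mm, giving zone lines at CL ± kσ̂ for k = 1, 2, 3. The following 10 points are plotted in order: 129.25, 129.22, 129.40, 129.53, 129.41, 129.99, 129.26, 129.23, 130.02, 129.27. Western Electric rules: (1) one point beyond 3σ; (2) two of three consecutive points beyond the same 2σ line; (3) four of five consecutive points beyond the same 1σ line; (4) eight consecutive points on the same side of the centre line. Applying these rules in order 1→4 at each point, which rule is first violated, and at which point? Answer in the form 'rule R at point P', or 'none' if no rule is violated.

rule 4 at point 8

Zone of each point (C = within 1σ̂, B = 1σ̂–2σ̂, A = 2σ̂–3σ̂, * = beyond 3σ̂; sign = side of CL): 1:+C, 2:+C, 3:+C, 4:+C, 5:+C, 6:+B, 7:+C, 8:+C, 9:+B, 10:+C
Rule 4 (eight consecutive points on the same side of the centre line) is satisfied at point 8.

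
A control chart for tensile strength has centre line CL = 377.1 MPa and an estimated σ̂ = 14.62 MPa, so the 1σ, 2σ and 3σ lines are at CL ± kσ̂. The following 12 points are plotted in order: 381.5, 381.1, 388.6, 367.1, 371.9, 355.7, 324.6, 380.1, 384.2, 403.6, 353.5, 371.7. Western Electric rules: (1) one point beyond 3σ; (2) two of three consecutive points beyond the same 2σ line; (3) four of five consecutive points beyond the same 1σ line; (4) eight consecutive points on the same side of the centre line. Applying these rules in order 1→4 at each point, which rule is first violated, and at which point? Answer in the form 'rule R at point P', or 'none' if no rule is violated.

rule 1 at point 7

Zone of each point (C = within 1σ̂, B = 1σ̂–2σ̂, A = 2σ̂–3σ̂, * = beyond 3σ̂; sign = side of CL): 1:+C, 2:+C, 3:+C, 4:-C, 5:-C, 6:-B, 7:-*, 8:+C, 9:+C, 10:+B, 11:-B, 12:-C
Rule 1 (one point beyond the 3σ limits) is satisfied at point 7.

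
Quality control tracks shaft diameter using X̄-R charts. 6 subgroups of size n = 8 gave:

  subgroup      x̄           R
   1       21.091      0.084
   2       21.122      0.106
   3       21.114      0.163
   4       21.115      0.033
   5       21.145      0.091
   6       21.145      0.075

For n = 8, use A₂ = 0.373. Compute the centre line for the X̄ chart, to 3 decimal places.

X̄̄ = (21.091 + 21.122 + 21.114 + 21.115 + 21.145 + 21.145) / 6 = 126.7320 / 6 = 21.1220
CL = X̄̄ = 21.1220

21.122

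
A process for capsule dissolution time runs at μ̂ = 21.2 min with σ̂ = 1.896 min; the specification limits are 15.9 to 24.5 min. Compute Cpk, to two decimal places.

Cpu = (USL − μ̂) / (3σ̂) = (24.5 − 21.2) / (3 × 1.896) = 0.5802; Cpl = (μ̂ − LSL) / (3σ̂) = (21.2 − 15.9) / (3 × 1.896) = 0.9318; Cpk = min(Cpu, Cpl) = 0.5802

0.58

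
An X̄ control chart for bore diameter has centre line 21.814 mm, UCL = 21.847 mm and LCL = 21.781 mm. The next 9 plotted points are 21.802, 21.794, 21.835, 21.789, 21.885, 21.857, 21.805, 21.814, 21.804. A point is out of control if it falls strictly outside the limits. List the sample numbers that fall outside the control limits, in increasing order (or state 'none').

Compare each point to [21.781, 21.847]: sample 5 = 21.885 > UCL; sample 6 = 21.857 > UCL.

5, 6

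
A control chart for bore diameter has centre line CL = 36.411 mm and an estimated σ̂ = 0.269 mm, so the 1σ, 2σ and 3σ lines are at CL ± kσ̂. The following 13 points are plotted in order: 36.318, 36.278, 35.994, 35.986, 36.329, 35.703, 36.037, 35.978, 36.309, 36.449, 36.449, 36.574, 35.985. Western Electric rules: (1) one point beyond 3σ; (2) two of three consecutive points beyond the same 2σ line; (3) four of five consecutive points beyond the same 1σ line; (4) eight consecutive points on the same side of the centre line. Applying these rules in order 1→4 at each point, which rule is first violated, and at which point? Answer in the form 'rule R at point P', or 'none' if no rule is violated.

rule 3 at point 7

Zone of each point (C = within 1σ̂, B = 1σ̂–2σ̂, A = 2σ̂–3σ̂, * = beyond 3σ̂; sign = side of CL): 1:-C, 2:-C, 3:-B, 4:-B, 5:-C, 6:-A, 7:-B, 8:-B, 9:-C, 10:+C, 11:+C, 12:+C, 13:-B
Rule 3 (four of five consecutive points beyond the same 1σ limit) is satisfied at point 7.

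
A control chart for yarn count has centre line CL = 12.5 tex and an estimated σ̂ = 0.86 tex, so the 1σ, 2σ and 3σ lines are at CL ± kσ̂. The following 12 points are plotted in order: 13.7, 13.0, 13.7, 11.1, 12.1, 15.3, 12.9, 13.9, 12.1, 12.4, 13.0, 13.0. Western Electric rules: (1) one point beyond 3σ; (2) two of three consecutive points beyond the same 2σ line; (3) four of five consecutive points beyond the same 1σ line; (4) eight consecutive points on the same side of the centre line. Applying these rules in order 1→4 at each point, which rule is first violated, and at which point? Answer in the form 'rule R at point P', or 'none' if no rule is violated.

Zone of each point (C = within 1σ̂, B = 1σ̂–2σ̂, A = 2σ̂–3σ̂, * = beyond 3σ̂; sign = side of CL): 1:+B, 2:+C, 3:+B, 4:-B, 5:-C, 6:+*, 7:+C, 8:+B, 9:-C, 10:-C, 11:+C, 12:+C
Rule 1 (one point beyond the 3σ limits) is satisfied at point 6.

rule 1 at point 6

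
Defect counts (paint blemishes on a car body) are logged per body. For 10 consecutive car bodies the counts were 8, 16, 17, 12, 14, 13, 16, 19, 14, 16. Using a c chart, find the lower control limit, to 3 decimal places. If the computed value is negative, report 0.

c̄ = (8 + 16 + 17 + 12 + 14 + 13 + 16 + 19 + 14 + 16) / 10 = 145 / 10 = 14.5000
LCL = c̄ − 3√c̄ = 14.5000 − 3 × 3.8079 = 3.0763

3.076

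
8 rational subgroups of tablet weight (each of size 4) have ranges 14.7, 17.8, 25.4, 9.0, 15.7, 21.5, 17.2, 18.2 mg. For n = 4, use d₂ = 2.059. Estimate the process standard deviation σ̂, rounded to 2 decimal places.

R̄ = (14.7 + 17.8 + 25.4 + 9.0 + 15.7 + 21.5 + 17.2 + 18.2) / 8 = 17.4375
σ̂ = R̄ / d₂ = 17.4375 / 2.059 = 8.4689

8.47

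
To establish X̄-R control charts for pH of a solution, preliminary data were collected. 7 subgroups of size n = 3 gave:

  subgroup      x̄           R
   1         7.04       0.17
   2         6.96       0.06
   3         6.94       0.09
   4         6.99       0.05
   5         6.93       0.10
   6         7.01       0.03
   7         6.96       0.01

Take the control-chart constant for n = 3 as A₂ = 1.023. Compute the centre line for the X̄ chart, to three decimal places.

6.976

X̄̄ = (7.04 + 6.96 + 6.94 + 6.99 + 6.93 + 7.01 + 6.96) / 7 = 48.8300 / 7 = 6.9757
CL = X̄̄ = 6.9757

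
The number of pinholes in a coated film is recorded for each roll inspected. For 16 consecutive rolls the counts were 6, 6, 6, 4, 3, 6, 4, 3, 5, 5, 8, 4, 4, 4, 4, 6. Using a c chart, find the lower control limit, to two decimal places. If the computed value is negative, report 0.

c̄ = (6 + 6 + 6 + 4 + 3 + 6 + 4 + 3 + 5 + 5 + 8 + 4 + 4 + 4 + 4 + 6) / 16 = 78 / 16 = 4.8750
LCL = c̄ − 3√c̄ = 4.8750 − 3 × 2.2079 = -1.7488 → 0 (cannot be negative)

0.00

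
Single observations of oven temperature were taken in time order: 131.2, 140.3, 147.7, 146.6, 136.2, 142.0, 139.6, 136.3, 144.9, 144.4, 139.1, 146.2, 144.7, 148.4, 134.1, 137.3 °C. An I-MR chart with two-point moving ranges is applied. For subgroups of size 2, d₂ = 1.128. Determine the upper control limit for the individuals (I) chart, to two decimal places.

156.03

X̄ = (131.2 + 140.3 + 147.7 + 146.6 + 136.2 + 142.0 + 139.6 + 136.3 + 144.9 + 144.4 + 139.1 + 146.2 + 144.7 + 148.4 + 134.1 + 137.3) / 16 = 141.1875
Moving ranges: 9.1, 7.4, 1.1, 10.4, 5.8, 2.4, 3.3, 8.6, 0.5, 5.3, 7.1, 1.5, 3.7, 14.3, 3.2; M̄R̄ = 83.7000 / 15 = 5.5800
UCL = X̄ + 3·M̄R̄/d₂ = 141.1875 + 3 × 5.5800 / 1.128 = 156.0279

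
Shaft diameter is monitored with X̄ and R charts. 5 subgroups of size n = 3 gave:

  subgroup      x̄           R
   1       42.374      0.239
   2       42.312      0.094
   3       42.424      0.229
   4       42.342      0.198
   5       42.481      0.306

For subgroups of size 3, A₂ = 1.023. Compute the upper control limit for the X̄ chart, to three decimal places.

X̄̄ = (42.374 + 42.312 + 42.424 + 42.342 + 42.481) / 5 = 211.9330 / 5 = 42.3866
R̄ = (0.239 + 0.094 + 0.229 + 0.198 + 0.306) / 5 = 1.0660 / 5 = 0.2132
UCL = X̄̄ + A₂·R̄ = 42.3866 + 1.023 × 0.2132 = 42.6047

42.605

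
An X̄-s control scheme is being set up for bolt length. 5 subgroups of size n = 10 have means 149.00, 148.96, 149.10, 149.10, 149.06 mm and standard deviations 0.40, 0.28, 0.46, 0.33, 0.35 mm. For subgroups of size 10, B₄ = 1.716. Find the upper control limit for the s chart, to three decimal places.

0.625

s̄ = (0.40 + 0.28 + 0.46 + 0.33 + 0.35) / 5 = 0.3640
UCL_s = B₄·s̄ = 1.716 × 0.3640 = 0.6246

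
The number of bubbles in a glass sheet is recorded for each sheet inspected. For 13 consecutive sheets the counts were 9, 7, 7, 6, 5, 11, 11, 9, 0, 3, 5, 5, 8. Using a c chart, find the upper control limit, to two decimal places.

c̄ = (9 + 7 + 7 + 6 + 5 + 11 + 11 + 9 + 0 + 3 + 5 + 5 + 8) / 13 = 86 / 13 = 6.6154
UCL = c̄ + 3√c̄ = 6.6154 + 3 × √6.6154 = 6.6154 + 3 × 2.5720 = 14.3315

14.33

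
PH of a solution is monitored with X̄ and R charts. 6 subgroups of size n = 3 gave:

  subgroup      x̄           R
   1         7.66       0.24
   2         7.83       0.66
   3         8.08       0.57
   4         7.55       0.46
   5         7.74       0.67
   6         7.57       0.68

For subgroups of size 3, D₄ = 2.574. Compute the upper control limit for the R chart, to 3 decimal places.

R̄ = (0.24 + 0.66 + 0.57 + 0.46 + 0.67 + 0.68) / 6 = 3.2800 / 6 = 0.5467
UCL_R = D₄·R̄ = 2.574 × 0.5467 = 1.4071

1.407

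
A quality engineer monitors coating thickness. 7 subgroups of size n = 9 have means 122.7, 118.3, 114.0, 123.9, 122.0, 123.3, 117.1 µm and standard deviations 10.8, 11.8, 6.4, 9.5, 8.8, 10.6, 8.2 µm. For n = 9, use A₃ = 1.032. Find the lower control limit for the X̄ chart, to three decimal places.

110.441

X̄̄ = (122.7 + 118.3 + 114.0 + 123.9 + 122.0 + 123.3 + 117.1) / 7 = 120.1857
s̄ = (10.8 + 11.8 + 6.4 + 9.5 + 8.8 + 10.6 + 8.2) / 7 = 9.4429
LCL = X̄̄ − A₃·s̄ = 120.1857 − 1.032 × 9.4429 = 110.4407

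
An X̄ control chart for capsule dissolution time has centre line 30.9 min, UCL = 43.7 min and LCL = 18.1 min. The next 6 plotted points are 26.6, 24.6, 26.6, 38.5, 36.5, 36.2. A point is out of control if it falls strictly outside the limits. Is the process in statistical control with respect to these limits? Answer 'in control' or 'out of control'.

in control

All 6 points lie within [18.1, 43.7].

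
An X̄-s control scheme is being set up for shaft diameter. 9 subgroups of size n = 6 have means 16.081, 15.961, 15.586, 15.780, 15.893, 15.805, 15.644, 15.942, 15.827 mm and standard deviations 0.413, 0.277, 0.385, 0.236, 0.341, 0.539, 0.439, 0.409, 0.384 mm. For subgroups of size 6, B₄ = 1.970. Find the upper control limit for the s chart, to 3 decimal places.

0.749

s̄ = (0.413 + 0.277 + 0.385 + 0.236 + 0.341 + 0.539 + 0.439 + 0.409 + 0.384) / 9 = 0.3803
UCL_s = B₄·s̄ = 1.970 × 0.3803 = 0.7493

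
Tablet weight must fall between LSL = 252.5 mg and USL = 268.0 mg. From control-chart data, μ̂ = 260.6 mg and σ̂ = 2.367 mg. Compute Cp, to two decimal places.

Cp = (USL − LSL) / (6σ̂) = (268.0 − 252.5) / (6 × 2.367) = 15.5000 / 14.2020 = 1.0914

1.09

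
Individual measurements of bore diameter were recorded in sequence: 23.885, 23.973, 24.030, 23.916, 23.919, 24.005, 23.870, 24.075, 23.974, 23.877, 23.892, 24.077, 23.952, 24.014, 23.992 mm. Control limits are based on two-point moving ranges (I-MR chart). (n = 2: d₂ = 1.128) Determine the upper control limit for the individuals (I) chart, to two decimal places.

X̄ = (23.885 + 23.973 + 24.030 + 23.916 + 23.919 + 24.005 + 23.870 + 24.075 + 23.974 + 23.877 + 23.892 + 24.077 + 23.952 + 24.014 + 23.992) / 15 = 23.9634
Moving ranges: 0.088, 0.057, 0.114, 0.003, 0.086, 0.135, 0.205, 0.101, 0.097, 0.015, 0.185, 0.125, 0.062, 0.022; M̄R̄ = 1.2950 / 14 = 0.0925
UCL = X̄ + 3·M̄R̄/d₂ = 23.9634 + 3 × 0.0925 / 1.128 = 24.2094

24.21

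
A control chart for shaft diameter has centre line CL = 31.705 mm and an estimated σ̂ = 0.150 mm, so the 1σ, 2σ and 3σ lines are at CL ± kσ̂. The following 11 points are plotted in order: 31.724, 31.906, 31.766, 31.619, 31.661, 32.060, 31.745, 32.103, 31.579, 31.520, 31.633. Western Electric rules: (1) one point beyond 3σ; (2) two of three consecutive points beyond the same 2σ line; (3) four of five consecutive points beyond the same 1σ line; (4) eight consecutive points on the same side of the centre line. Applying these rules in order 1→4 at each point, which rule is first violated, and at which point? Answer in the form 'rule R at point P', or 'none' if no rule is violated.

Zone of each point (C = within 1σ̂, B = 1σ̂–2σ̂, A = 2σ̂–3σ̂, * = beyond 3σ̂; sign = side of CL): 1:+C, 2:+B, 3:+C, 4:-C, 5:-C, 6:+A, 7:+C, 8:+A, 9:-C, 10:-B, 11:-C
Rule 2 (two of three consecutive points beyond the same 2σ limit) is satisfied at point 8.

rule 2 at point 8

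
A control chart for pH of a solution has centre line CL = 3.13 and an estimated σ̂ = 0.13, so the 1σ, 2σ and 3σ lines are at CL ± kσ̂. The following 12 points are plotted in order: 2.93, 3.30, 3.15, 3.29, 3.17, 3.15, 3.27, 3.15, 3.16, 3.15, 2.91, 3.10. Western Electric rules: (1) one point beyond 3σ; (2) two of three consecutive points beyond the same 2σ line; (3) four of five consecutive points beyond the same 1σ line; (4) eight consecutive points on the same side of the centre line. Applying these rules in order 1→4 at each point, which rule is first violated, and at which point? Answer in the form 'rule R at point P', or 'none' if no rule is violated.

rule 4 at point 9

Zone of each point (C = within 1σ̂, B = 1σ̂–2σ̂, A = 2σ̂–3σ̂, * = beyond 3σ̂; sign = side of CL): 1:-B, 2:+B, 3:+C, 4:+B, 5:+C, 6:+C, 7:+B, 8:+C, 9:+C, 10:+C, 11:-B, 12:-C
Rule 4 (eight consecutive points on the same side of the centre line) is satisfied at point 9.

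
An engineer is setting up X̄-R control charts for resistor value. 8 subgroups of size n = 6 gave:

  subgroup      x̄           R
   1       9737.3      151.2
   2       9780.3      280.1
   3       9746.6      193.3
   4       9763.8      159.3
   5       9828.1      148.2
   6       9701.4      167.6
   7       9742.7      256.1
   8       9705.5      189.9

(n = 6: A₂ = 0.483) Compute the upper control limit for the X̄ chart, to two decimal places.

9844.03

X̄̄ = (9737.3 + 9780.3 + 9746.6 + 9763.8 + 9828.1 + 9701.4 + 9742.7 + 9705.5) / 8 = 78005.7000 / 8 = 9750.7125
R̄ = (151.2 + 280.1 + 193.3 + 159.3 + 148.2 + 167.6 + 256.1 + 189.9) / 8 = 1545.7000 / 8 = 193.2125
UCL = X̄̄ + A₂·R̄ = 9750.7125 + 0.483 × 193.2125 = 9844.0341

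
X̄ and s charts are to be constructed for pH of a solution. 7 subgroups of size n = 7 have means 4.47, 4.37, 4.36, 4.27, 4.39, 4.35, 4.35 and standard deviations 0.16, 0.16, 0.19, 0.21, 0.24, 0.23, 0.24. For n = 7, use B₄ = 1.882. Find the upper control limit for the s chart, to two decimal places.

s̄ = (0.16 + 0.16 + 0.19 + 0.21 + 0.24 + 0.23 + 0.24) / 7 = 0.2043
UCL_s = B₄·s̄ = 1.882 × 0.2043 = 0.3845

0.38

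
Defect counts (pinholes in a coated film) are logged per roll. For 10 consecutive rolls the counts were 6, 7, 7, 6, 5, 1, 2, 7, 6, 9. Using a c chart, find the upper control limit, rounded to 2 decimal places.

12.70

c̄ = (6 + 7 + 7 + 6 + 5 + 1 + 2 + 7 + 6 + 9) / 10 = 56 / 10 = 5.6000
UCL = c̄ + 3√c̄ = 5.6000 + 3 × √5.6000 = 5.6000 + 3 × 2.3664 = 12.6993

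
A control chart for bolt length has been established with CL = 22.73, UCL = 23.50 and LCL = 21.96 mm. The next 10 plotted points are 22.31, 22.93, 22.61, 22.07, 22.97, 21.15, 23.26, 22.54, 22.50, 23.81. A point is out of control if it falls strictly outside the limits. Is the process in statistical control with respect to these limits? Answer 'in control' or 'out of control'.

out of control

Compare each point to [21.96, 23.50]: sample 6 = 21.15 < LCL; sample 10 = 23.81 > UCL.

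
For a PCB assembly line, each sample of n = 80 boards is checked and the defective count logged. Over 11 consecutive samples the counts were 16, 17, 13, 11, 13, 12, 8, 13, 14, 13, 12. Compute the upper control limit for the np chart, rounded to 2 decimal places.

22.78

p̄ = Σdᵢ / (k·n) = 142 / (11 × 80) = 0.16136
UCL = np̄ + 3·√(np̄(1−p̄)) = 12.9091 + 3 × √(12.9091×0.83864) = 12.9091 + 3 × 3.2903 = 22.7800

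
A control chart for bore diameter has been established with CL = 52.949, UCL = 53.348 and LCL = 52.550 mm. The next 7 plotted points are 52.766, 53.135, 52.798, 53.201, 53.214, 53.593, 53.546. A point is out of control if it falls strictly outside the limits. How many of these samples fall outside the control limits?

Compare each point to [52.550, 53.348]: sample 6 = 53.593 > UCL; sample 7 = 53.546 > UCL.

2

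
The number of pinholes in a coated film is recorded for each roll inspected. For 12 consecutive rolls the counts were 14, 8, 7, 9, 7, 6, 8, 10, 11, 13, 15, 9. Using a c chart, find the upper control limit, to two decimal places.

19.12

c̄ = (14 + 8 + 7 + 9 + 7 + 6 + 8 + 10 + 11 + 13 + 15 + 9) / 12 = 117 / 12 = 9.7500
UCL = c̄ + 3√c̄ = 9.7500 + 3 × √9.7500 = 9.7500 + 3 × 3.1225 = 19.1175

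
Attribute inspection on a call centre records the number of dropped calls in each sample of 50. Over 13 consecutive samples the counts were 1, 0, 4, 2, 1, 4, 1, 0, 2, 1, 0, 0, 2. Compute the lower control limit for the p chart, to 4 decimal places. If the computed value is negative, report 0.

p̄ = Σdᵢ / (k·n) = 18 / (13 × 50) = 0.02769
LCL = p̄ − 3·√(p̄(1−p̄)/n) = 0.02769 − 3 × 0.02321 = -0.04193 → 0 (negative, so LCL = 0)

0.0000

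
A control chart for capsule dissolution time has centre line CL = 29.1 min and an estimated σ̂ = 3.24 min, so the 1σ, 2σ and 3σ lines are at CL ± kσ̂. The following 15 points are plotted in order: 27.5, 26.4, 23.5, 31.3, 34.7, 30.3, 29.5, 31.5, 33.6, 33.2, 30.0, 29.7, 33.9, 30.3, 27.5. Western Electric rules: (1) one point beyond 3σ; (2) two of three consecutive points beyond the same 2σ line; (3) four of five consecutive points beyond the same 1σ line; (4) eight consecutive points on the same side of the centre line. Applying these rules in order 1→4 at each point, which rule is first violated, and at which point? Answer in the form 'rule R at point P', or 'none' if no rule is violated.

Zone of each point (C = within 1σ̂, B = 1σ̂–2σ̂, A = 2σ̂–3σ̂, * = beyond 3σ̂; sign = side of CL): 1:-C, 2:-C, 3:-B, 4:+C, 5:+B, 6:+C, 7:+C, 8:+C, 9:+B, 10:+B, 11:+C, 12:+C, 13:+B, 14:+C, 15:-C
Rule 4 (eight consecutive points on the same side of the centre line) is satisfied at point 11.

rule 4 at point 11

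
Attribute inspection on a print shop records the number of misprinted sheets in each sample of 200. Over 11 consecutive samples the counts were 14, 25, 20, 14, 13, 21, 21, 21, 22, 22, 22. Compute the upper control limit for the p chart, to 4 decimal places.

p̄ = Σdᵢ / (k·n) = 215 / (11 × 200) = 0.09773
UCL = p̄ + 3·√(p̄(1−p̄)/n) = 0.09773 + 3 × √(0.09773×0.90227/200) = 0.09773 + 3 × 0.02100 = 0.16072

0.1607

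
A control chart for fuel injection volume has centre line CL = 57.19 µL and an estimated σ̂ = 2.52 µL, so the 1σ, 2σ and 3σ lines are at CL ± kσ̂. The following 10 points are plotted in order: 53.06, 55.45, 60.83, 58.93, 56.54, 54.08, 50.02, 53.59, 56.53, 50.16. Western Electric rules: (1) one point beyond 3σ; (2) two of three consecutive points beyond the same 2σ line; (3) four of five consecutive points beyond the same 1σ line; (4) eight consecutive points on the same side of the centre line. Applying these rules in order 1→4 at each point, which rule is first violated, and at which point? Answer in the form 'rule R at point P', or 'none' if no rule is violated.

Zone of each point (C = within 1σ̂, B = 1σ̂–2σ̂, A = 2σ̂–3σ̂, * = beyond 3σ̂; sign = side of CL): 1:-B, 2:-C, 3:+B, 4:+C, 5:-C, 6:-B, 7:-A, 8:-B, 9:-C, 10:-A
Rule 3 (four of five consecutive points beyond the same 1σ limit) is satisfied at point 10.

rule 3 at point 10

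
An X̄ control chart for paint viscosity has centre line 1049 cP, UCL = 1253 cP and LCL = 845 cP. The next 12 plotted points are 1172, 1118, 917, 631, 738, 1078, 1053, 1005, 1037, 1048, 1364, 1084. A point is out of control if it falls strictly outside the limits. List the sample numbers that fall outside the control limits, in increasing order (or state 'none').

4, 5, 11

Compare each point to [845, 1253]: sample 4 = 631 < LCL; sample 5 = 738 < LCL; sample 11 = 1364 > UCL.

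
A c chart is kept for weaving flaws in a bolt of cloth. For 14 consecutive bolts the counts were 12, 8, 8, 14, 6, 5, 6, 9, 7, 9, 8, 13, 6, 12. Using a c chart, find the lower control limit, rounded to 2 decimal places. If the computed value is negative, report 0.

0.00

c̄ = (12 + 8 + 8 + 14 + 6 + 5 + 6 + 9 + 7 + 9 + 8 + 13 + 6 + 12) / 14 = 123 / 14 = 8.7857
LCL = c̄ − 3√c̄ = 8.7857 − 3 × 2.9641 = -0.1065 → 0 (cannot be negative)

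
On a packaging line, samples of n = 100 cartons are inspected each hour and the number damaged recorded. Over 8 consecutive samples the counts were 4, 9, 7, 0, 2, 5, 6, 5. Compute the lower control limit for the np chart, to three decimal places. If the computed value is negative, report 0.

p̄ = Σdᵢ / (k·n) = 38 / (8 × 100) = 0.04750
LCL = np̄ − 3·√(np̄(1−p̄)) = 4.7500 − 3 × 2.1271 = -1.6312 → 0 (negative, so LCL = 0)

0.000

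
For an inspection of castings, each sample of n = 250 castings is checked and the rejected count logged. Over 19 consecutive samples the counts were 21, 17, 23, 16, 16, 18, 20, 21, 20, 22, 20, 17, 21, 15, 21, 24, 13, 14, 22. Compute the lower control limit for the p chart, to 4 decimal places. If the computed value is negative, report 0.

p̄ = Σdᵢ / (k·n) = 361 / (19 × 250) = 0.07600
LCL = p̄ − 3·√(p̄(1−p̄)/n) = 0.07600 − 3 × 0.01676 = 0.02572

0.0257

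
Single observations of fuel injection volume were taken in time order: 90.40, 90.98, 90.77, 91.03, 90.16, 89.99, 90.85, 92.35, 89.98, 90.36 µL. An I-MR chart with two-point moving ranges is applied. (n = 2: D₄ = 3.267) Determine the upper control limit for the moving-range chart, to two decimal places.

Moving ranges: 0.58, 0.21, 0.26, 0.87, 0.17, 0.86, 1.50, 2.37, 0.38; M̄R̄ = 7.2000 / 9 = 0.8000
UCL_MR = D₄·M̄R̄ = 3.267 × 0.8000 = 2.6136

2.61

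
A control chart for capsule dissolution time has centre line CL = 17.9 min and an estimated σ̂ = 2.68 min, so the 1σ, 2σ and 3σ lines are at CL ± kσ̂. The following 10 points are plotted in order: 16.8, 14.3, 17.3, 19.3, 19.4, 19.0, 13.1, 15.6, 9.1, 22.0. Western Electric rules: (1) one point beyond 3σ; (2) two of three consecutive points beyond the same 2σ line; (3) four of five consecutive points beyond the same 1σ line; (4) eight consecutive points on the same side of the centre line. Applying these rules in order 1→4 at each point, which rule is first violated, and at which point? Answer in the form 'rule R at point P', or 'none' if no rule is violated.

Zone of each point (C = within 1σ̂, B = 1σ̂–2σ̂, A = 2σ̂–3σ̂, * = beyond 3σ̂; sign = side of CL): 1:-C, 2:-B, 3:-C, 4:+C, 5:+C, 6:+C, 7:-B, 8:-C, 9:-*, 10:+B
Rule 1 (one point beyond the 3σ limits) is satisfied at point 9.

rule 1 at point 9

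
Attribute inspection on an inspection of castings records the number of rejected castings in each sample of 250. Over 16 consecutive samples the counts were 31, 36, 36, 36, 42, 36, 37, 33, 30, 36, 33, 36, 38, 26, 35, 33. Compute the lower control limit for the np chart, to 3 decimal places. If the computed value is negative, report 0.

18.240

p̄ = Σdᵢ / (k·n) = 554 / (16 × 250) = 0.13850
LCL = np̄ − 3·√(np̄(1−p̄)) = 34.6250 − 3 × 5.4616 = 18.2401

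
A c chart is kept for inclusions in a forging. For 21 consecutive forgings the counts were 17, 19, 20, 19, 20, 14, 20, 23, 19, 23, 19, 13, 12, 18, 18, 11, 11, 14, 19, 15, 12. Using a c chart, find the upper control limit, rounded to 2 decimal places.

c̄ = (17 + 19 + 20 + 19 + 20 + 14 + 20 + 23 + 19 + 23 + 19 + 13 + 12 + 18 + 18 + 11 + 11 + 14 + 19 + 15 + 12) / 21 = 356 / 21 = 16.9524
UCL = c̄ + 3√c̄ = 16.9524 + 3 × √16.9524 = 16.9524 + 3 × 4.1173 = 29.3044

29.30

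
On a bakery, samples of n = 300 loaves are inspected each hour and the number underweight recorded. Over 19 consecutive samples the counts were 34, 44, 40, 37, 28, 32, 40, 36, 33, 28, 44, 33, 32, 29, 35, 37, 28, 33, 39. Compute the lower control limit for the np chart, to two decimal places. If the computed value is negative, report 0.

p̄ = Σdᵢ / (k·n) = 662 / (19 × 300) = 0.11614
LCL = np̄ − 3·√(np̄(1−p̄)) = 34.8421 − 3 × 5.5494 = 18.1940

18.19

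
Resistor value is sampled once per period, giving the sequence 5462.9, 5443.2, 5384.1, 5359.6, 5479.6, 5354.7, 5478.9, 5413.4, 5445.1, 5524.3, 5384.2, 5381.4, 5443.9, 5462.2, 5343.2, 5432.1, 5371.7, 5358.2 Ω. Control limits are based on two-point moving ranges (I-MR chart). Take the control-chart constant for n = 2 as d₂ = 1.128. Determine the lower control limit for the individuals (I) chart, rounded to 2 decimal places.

5237.34

X̄ = (5462.9 + 5443.2 + 5384.1 + 5359.6 + 5479.6 + 5354.7 + 5478.9 + 5413.4 + 5445.1 + 5524.3 + 5384.2 + 5381.4 + 5443.9 + 5462.2 + 5343.2 + 5432.1 + 5371.7 + 5358.2) / 18 = 5417.9278
Moving ranges: 19.7, 59.1, 24.5, 120.0, 124.9, 124.2, 65.5, 31.7, 79.2, 140.1, 2.8, 62.5, 18.3, 119.0, 88.9, 60.4, 13.5; M̄R̄ = 1154.3000 / 17 = 67.9000
LCL = X̄ − 3·M̄R̄/d₂ = 5417.9278 − 3 × 67.9000 / 1.128 = 5237.3427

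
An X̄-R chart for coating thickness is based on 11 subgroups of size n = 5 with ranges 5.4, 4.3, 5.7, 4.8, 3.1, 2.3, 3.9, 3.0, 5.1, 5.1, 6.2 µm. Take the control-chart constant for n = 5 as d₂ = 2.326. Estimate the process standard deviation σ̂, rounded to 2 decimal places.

1.91

R̄ = (5.4 + 4.3 + 5.7 + 4.8 + 3.1 + 2.3 + 3.9 + 3.0 + 5.1 + 5.1 + 6.2) / 11 = 4.4455
σ̂ = R̄ / d₂ = 4.4455 / 2.326 = 1.9112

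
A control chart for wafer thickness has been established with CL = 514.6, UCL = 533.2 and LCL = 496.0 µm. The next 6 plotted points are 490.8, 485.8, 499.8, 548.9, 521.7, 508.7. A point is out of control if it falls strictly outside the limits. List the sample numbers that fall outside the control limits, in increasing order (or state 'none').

1, 2, 4

Compare each point to [496.0, 533.2]: sample 1 = 490.8 < LCL; sample 2 = 485.8 < LCL; sample 4 = 548.9 > UCL.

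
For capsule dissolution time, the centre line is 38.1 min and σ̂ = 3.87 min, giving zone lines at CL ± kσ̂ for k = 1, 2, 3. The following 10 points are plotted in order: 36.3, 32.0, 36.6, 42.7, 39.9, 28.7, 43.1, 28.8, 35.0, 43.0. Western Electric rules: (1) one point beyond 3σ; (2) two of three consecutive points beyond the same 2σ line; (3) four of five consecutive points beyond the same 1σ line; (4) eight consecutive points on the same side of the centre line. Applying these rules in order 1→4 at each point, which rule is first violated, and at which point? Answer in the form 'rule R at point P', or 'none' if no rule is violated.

Zone of each point (C = within 1σ̂, B = 1σ̂–2σ̂, A = 2σ̂–3σ̂, * = beyond 3σ̂; sign = side of CL): 1:-C, 2:-B, 3:-C, 4:+B, 5:+C, 6:-A, 7:+B, 8:-A, 9:-C, 10:+B
Rule 2 (two of three consecutive points beyond the same 2σ limit) is satisfied at point 8.

rule 2 at point 8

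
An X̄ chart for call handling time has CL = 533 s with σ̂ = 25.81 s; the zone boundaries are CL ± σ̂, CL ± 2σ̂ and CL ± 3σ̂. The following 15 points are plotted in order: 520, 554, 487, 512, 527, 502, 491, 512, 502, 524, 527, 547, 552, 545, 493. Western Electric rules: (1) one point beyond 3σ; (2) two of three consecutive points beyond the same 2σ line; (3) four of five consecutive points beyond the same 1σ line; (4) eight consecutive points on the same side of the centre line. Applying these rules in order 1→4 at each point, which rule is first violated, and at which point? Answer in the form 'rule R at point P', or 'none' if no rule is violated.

rule 4 at point 10

Zone of each point (C = within 1σ̂, B = 1σ̂–2σ̂, A = 2σ̂–3σ̂, * = beyond 3σ̂; sign = side of CL): 1:-C, 2:+C, 3:-B, 4:-C, 5:-C, 6:-B, 7:-B, 8:-C, 9:-B, 10:-C, 11:-C, 12:+C, 13:+C, 14:+C, 15:-B
Rule 4 (eight consecutive points on the same side of the centre line) is satisfied at point 10.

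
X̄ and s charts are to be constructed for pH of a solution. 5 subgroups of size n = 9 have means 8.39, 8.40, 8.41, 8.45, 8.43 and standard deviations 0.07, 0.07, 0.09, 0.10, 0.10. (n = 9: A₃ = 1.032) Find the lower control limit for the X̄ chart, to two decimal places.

X̄̄ = (8.39 + 8.40 + 8.41 + 8.45 + 8.43) / 5 = 8.4160
s̄ = (0.07 + 0.07 + 0.09 + 0.10 + 0.10) / 5 = 0.0860
LCL = X̄̄ − A₃·s̄ = 8.4160 − 1.032 × 0.0860 = 8.3272

8.33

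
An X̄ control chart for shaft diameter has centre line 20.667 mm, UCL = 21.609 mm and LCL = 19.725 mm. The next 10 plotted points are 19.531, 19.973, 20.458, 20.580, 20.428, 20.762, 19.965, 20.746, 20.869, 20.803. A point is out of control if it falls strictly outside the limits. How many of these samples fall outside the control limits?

1

Compare each point to [19.725, 21.609]: sample 1 = 19.531 < LCL.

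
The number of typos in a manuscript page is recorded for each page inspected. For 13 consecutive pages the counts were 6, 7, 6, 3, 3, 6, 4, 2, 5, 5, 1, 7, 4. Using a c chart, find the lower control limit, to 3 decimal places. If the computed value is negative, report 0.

c̄ = (6 + 7 + 6 + 3 + 3 + 6 + 4 + 2 + 5 + 5 + 1 + 7 + 4) / 13 = 59 / 13 = 4.5385
LCL = c̄ − 3√c̄ = 4.5385 − 3 × 2.1304 = -1.8526 → 0 (cannot be negative)

0.000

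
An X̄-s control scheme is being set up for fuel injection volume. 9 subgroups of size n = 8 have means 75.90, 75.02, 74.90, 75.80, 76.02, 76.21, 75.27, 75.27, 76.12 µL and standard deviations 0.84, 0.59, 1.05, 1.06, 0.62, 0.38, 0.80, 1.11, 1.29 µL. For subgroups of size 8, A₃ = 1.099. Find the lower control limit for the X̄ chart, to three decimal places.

X̄̄ = (75.90 + 75.02 + 74.90 + 75.80 + 76.02 + 76.21 + 75.27 + 75.27 + 76.12) / 9 = 75.6122
s̄ = (0.84 + 0.59 + 1.05 + 1.06 + 0.62 + 0.38 + 0.80 + 1.11 + 1.29) / 9 = 0.8600
LCL = X̄̄ − A₃·s̄ = 75.6122 − 1.099 × 0.8600 = 74.6671

74.667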